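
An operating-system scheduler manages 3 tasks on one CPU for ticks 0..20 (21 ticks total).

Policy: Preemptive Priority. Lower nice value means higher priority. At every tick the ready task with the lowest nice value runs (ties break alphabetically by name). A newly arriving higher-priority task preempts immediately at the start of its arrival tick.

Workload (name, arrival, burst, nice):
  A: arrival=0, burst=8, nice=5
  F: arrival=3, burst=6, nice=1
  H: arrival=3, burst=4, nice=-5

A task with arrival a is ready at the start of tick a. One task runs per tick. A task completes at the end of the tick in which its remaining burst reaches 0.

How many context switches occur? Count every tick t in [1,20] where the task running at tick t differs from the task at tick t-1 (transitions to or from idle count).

t=0: ready={A} → run A
t=1: ready={A} → run A
t=2: ready={A} → run A
t=3: ready={A,F,H} → run H
t=4: ready={A,F,H} → run H
t=5: ready={A,F,H} → run H
t=6: ready={A,F,H} → run H
t=7: ready={A,F} → run F
t=8: ready={A,F} → run F
t=9: ready={A,F} → run F
t=10: ready={A,F} → run F
t=11: ready={A,F} → run F
t=12: ready={A,F} → run F
t=13: ready={A} → run A
t=14: ready={A} → run A
t=15: ready={A} → run A
t=16: ready={A} → run A
t=17: ready={A} → run A
t=18: (idle)
t=19: (idle)
t=20: (idle)

context switches = 4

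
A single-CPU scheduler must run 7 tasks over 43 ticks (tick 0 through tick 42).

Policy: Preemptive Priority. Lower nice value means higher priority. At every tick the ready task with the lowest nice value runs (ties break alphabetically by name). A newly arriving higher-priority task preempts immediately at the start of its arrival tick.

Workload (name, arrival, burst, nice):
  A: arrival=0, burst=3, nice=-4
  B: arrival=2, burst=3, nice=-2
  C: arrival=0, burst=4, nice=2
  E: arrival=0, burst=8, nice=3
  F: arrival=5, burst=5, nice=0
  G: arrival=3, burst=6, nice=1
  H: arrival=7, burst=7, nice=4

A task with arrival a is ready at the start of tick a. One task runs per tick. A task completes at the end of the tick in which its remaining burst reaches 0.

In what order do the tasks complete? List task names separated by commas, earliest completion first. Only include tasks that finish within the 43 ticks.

t=0: ready={A,C,E} → run A
t=1: ready={A,C,E} → run A
t=2: ready={A,B,C,E} → run A
t=3: ready={B,C,E,G} → run B
t=4: ready={B,C,E,G} → run B
t=5: ready={B,C,E,F,G} → run B
t=6: ready={C,E,F,G} → run F
t=7: ready={C,E,F,G,H} → run F
t=8: ready={C,E,F,G,H} → run F
t=9: ready={C,E,F,G,H} → run F
t=10: ready={C,E,F,G,H} → run F
t=11: ready={C,E,G,H} → run G
t=12: ready={C,E,G,H} → run G
t=13: ready={C,E,G,H} → run G
t=14: ready={C,E,G,H} → run G
t=15: ready={C,E,G,H} → run G
t=16: ready={C,E,G,H} → run G
t=17: ready={C,E,H} → run C
t=18: ready={C,E,H} → run C
t=19: ready={C,E,H} → run C
t=20: ready={C,E,H} → run C
t=21: ready={E,H} → run E
t=22: ready={E,H} → run E
t=23: ready={E,H} → run E
t=24: ready={E,H} → run E
t=25: ready={E,H} → run E
t=26: ready={E,H} → run E
t=27: ready={E,H} → run E
t=28: ready={E,H} → run E
t=29: ready={H} → run H
t=30: ready={H} → run H
t=31: ready={H} → run H
t=32: ready={H} → run H
t=33: ready={H} → run H
t=34: ready={H} → run H
t=35: ready={H} → run H
t=36: (idle)
t=37: (idle)
t=38: (idle)
t=39: (idle)
t=40: (idle)
t=41: (idle)
t=42: (idle)

completion order = A, B, F, G, C, E, H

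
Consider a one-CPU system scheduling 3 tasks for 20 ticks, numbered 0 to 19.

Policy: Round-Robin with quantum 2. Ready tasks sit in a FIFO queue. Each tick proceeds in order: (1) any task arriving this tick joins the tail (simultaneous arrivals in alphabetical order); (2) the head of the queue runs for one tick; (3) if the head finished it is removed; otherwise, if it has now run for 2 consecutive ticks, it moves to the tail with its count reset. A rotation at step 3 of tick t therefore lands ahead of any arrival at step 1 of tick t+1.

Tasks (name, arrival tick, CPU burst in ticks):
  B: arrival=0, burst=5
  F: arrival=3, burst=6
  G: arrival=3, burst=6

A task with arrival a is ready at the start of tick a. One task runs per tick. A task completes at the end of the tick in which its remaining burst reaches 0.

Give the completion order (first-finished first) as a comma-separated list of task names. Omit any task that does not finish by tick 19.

t=0: queue=[B] q_used=0 → run B
t=1: queue=[B] q_used=1 → run B
t=2: queue=[B] q_used=0 → run B
t=3: queue=[B,F,G] q_used=1 → run B
t=4: queue=[F,G,B] q_used=0 → run F
t=5: queue=[F,G,B] q_used=1 → run F
t=6: queue=[G,B,F] q_used=0 → run G
t=7: queue=[G,B,F] q_used=1 → run G
t=8: queue=[B,F,G] q_used=0 → run B
t=9: queue=[F,G] q_used=0 → run F
t=10: queue=[F,G] q_used=1 → run F
t=11: queue=[G,F] q_used=0 → run G
t=12: queue=[G,F] q_used=1 → run G
t=13: queue=[F,G] q_used=0 → run F
t=14: queue=[F,G] q_used=1 → run F
t=15: queue=[G] q_used=0 → run G
t=16: queue=[G] q_used=1 → run G
t=17: (idle)
t=18: (idle)
t=19: (idle)

completion order = B, F, G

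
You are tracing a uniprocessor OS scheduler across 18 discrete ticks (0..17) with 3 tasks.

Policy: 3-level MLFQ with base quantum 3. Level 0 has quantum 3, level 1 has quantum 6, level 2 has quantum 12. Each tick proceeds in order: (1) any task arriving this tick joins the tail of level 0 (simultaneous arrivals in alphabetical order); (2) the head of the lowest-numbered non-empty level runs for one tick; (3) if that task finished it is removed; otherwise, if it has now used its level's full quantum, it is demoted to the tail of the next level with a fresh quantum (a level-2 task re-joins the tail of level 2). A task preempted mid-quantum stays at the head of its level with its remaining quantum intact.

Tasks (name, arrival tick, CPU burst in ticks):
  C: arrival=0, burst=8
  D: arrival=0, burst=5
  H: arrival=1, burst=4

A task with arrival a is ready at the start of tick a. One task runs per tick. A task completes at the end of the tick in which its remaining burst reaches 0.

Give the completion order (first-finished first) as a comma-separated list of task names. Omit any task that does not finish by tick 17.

completion order = C, D, H

t=0: L0/L1/L2 = CD/-/- → run C
t=1: L0/L1/L2 = CDH/-/- → run C
t=2: L0/L1/L2 = CDH/-/- → run C
t=3: L0/L1/L2 = DH/C/- → run D
t=4: L0/L1/L2 = DH/C/- → run D
t=5: L0/L1/L2 = DH/C/- → run D
t=6: L0/L1/L2 = H/CD/- → run H
t=7: L0/L1/L2 = H/CD/- → run H
t=8: L0/L1/L2 = H/CD/- → run H
t=9: L0/L1/L2 = -/CDH/- → run C
t=10: L0/L1/L2 = -/CDH/- → run C
t=11: L0/L1/L2 = -/CDH/- → run C
t=12: L0/L1/L2 = -/CDH/- → run C
t=13: L0/L1/L2 = -/CDH/- → run C
t=14: L0/L1/L2 = -/DH/- → run D
t=15: L0/L1/L2 = -/DH/- → run D
t=16: L0/L1/L2 = -/H/- → run H
t=17: (idle)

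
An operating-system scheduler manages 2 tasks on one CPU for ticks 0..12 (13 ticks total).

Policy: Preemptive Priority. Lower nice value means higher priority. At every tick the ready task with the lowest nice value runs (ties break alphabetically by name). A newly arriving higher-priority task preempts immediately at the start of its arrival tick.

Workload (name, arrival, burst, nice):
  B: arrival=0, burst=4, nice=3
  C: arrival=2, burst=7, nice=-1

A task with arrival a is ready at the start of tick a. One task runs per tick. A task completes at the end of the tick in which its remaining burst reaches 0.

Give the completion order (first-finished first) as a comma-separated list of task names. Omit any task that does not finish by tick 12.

t=0: ready={B} → run B
t=1: ready={B} → run B
t=2: ready={B,C} → run C
t=3: ready={B,C} → run C
t=4: ready={B,C} → run C
t=5: ready={B,C} → run C
t=6: ready={B,C} → run C
t=7: ready={B,C} → run C
t=8: ready={B,C} → run C
t=9: ready={B} → run B
t=10: ready={B} → run B
t=11: (idle)
t=12: (idle)

completion order = C, B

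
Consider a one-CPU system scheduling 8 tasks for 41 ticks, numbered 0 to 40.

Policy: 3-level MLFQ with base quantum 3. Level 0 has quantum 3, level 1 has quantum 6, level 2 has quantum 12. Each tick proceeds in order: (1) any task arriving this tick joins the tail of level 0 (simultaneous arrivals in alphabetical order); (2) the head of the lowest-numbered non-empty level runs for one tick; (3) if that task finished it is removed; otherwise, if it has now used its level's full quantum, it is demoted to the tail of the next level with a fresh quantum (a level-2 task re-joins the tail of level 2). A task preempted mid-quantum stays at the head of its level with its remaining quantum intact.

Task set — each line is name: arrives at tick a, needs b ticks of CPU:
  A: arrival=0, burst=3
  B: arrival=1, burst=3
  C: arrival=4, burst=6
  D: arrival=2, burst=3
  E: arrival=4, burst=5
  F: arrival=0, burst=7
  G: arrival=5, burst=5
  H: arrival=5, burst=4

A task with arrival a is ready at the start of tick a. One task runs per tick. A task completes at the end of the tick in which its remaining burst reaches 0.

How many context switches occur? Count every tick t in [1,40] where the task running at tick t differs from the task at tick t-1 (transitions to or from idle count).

t=0: L0/L1/L2 = AF/-/- → run A
t=1: L0/L1/L2 = AFB/-/- → run A
t=2: L0/L1/L2 = AFBD/-/- → run A
t=3: L0/L1/L2 = FBD/-/- → run F
t=4: L0/L1/L2 = FBDCE/-/- → run F
t=5: L0/L1/L2 = FBDCEGH/-/- → run F
t=6: L0/L1/L2 = BDCEGH/F/- → run B
t=7: L0/L1/L2 = BDCEGH/F/- → run B
t=8: L0/L1/L2 = BDCEGH/F/- → run B
t=9: L0/L1/L2 = DCEGH/F/- → run D
t=10: L0/L1/L2 = DCEGH/F/- → run D
t=11: L0/L1/L2 = DCEGH/F/- → run D
t=12: L0/L1/L2 = CEGH/F/- → run C
t=13: L0/L1/L2 = CEGH/F/- → run C
t=14: L0/L1/L2 = CEGH/F/- → run C
t=15: L0/L1/L2 = EGH/FC/- → run E
t=16: L0/L1/L2 = EGH/FC/- → run E
t=17: L0/L1/L2 = EGH/FC/- → run E
t=18: L0/L1/L2 = GH/FCE/- → run G
t=19: L0/L1/L2 = GH/FCE/- → run G
t=20: L0/L1/L2 = GH/FCE/- → run G
t=21: L0/L1/L2 = H/FCEG/- → run H
t=22: L0/L1/L2 = H/FCEG/- → run H
t=23: L0/L1/L2 = H/FCEG/- → run H
t=24: L0/L1/L2 = -/FCEGH/- → run F
t=25: L0/L1/L2 = -/FCEGH/- → run F
t=26: L0/L1/L2 = -/FCEGH/- → run F
t=27: L0/L1/L2 = -/FCEGH/- → run F
t=28: L0/L1/L2 = -/CEGH/- → run C
t=29: L0/L1/L2 = -/CEGH/- → run C
t=30: L0/L1/L2 = -/CEGH/- → run C
t=31: L0/L1/L2 = -/EGH/- → run E
t=32: L0/L1/L2 = -/EGH/- → run E
t=33: L0/L1/L2 = -/GH/- → run G
t=34: L0/L1/L2 = -/GH/- → run G
t=35: L0/L1/L2 = -/H/- → run H
t=36: (idle)
t=37: (idle)
t=38: (idle)
t=39: (idle)
t=40: (idle)

context switches = 13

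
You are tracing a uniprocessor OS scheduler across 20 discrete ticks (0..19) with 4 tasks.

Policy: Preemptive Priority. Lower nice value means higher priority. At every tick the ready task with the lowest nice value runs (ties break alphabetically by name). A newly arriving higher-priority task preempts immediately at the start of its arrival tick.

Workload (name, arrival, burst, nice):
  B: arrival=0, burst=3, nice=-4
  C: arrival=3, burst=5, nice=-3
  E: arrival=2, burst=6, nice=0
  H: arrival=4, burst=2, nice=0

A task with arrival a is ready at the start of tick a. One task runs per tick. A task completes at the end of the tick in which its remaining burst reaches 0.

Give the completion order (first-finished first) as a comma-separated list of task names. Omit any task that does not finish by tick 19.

t=0: ready={B} → run B
t=1: ready={B} → run B
t=2: ready={B,E} → run B
t=3: ready={C,E} → run C
t=4: ready={C,E,H} → run C
t=5: ready={C,E,H} → run C
t=6: ready={C,E,H} → run C
t=7: ready={C,E,H} → run C
t=8: ready={E,H} → run E
t=9: ready={E,H} → run E
t=10: ready={E,H} → run E
t=11: ready={E,H} → run E
t=12: ready={E,H} → run E
t=13: ready={E,H} → run E
t=14: ready={H} → run H
t=15: ready={H} → run H
t=16: (idle)
t=17: (idle)
t=18: (idle)
t=19: (idle)

completion order = B, C, E, H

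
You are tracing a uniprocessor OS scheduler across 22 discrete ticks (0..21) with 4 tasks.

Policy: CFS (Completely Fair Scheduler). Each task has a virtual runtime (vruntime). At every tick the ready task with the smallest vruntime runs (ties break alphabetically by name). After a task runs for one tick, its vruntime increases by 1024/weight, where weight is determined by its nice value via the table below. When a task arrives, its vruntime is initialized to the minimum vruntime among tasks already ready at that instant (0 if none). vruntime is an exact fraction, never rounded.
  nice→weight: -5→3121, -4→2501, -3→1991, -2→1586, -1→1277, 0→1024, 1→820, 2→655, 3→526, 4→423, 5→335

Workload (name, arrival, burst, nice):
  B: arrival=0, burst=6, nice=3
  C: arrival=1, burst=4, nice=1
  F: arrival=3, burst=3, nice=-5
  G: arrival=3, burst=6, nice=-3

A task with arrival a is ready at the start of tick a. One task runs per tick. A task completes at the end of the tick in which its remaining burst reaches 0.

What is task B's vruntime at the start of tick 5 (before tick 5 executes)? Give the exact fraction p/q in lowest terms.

t=0: vr[B=0] → run B
t=1: vr[B=512/263 C=512/263] → run B
t=2: vr[B=1024/263 C=512/263] → run C
t=3: vr[B=1024/263 C=172288/53915 F=172288/53915 G=172288/53915] → run C
t=4: vr[B=1024/263 C=239616/53915 F=172288/53915 G=172288/53915] → run F
t=5: vr[B=1024/263 C=239616/53915 F=592919808/168268715 G=172288/53915] → run G
t=6: vr[B=1024/263 C=239616/53915 F=592919808/168268715 G=398234368/107344765] → run F
t=7: vr[B=1024/263 C=239616/53915 F=648128768/168268715 G=398234368/107344765] → run G
t=8: vr[B=1024/263 C=239616/53915 F=648128768/168268715 G=453443328/107344765] → run F
t=9: vr[B=1024/263 C=239616/53915 G=453443328/107344765] → run B
t=10: vr[B=1536/263 C=239616/53915 G=453443328/107344765] → run G
t=11: vr[B=1536/263 C=239616/53915 G=508652288/107344765] → run C
t=12: vr[B=1536/263 C=306944/53915 G=508652288/107344765] → run G
t=13: vr[B=1536/263 C=306944/53915 G=563861248/107344765] → run G
t=14: vr[B=1536/263 C=306944/53915 G=619070208/107344765] → run C
t=15: vr[B=1536/263 G=619070208/107344765] → run G
t=16: vr[B=1536/263] → run B
t=17: vr[B=2048/263] → run B
t=18: vr[B=2560/263] → run B
t=19: (idle)
t=20: (idle)
t=21: (idle)

vruntime(B, start of tick 5) = 1024/263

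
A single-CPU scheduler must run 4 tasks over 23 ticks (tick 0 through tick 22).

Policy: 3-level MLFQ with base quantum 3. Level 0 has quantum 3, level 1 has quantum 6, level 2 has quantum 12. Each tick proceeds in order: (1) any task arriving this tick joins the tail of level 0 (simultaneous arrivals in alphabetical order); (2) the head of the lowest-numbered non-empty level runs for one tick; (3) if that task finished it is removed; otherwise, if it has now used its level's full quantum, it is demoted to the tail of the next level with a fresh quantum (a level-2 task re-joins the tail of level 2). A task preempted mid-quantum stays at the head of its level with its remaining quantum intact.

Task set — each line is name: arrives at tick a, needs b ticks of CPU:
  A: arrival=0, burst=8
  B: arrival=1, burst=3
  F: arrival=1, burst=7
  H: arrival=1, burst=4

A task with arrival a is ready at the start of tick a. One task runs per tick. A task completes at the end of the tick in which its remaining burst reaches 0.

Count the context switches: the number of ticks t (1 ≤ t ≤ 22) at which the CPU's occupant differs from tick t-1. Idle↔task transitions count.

t=0: L0/L1/L2 = A/-/- → run A
t=1: L0/L1/L2 = ABFH/-/- → run A
t=2: L0/L1/L2 = ABFH/-/- → run A
t=3: L0/L1/L2 = BFH/A/- → run B
t=4: L0/L1/L2 = BFH/A/- → run B
t=5: L0/L1/L2 = BFH/A/- → run B
t=6: L0/L1/L2 = FH/A/- → run F
t=7: L0/L1/L2 = FH/A/- → run F
t=8: L0/L1/L2 = FH/A/- → run F
t=9: L0/L1/L2 = H/AF/- → run H
t=10: L0/L1/L2 = H/AF/- → run H
t=11: L0/L1/L2 = H/AF/- → run H
t=12: L0/L1/L2 = -/AFH/- → run A
t=13: L0/L1/L2 = -/AFH/- → run A
t=14: L0/L1/L2 = -/AFH/- → run A
t=15: L0/L1/L2 = -/AFH/- → run A
t=16: L0/L1/L2 = -/AFH/- → run A
t=17: L0/L1/L2 = -/FH/- → run F
t=18: L0/L1/L2 = -/FH/- → run F
t=19: L0/L1/L2 = -/FH/- → run F
t=20: L0/L1/L2 = -/FH/- → run F
t=21: L0/L1/L2 = -/H/- → run H
t=22: (idle)

context switches = 7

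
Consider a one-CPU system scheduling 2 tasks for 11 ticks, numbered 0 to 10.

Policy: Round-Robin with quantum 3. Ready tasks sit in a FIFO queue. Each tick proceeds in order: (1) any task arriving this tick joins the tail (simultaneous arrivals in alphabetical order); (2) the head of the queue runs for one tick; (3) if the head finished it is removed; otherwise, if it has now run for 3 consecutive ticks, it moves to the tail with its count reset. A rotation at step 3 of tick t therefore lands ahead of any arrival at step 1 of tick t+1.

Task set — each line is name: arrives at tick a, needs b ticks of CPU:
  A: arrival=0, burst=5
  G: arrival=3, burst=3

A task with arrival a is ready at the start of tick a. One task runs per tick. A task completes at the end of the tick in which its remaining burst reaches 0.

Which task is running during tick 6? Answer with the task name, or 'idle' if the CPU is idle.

running at tick 6 = G

t=0: queue=[A] q_used=0 → run A
t=1: queue=[A] q_used=1 → run A
t=2: queue=[A] q_used=2 → run A
t=3: queue=[A,G] q_used=0 → run A
t=4: queue=[A,G] q_used=1 → run A
t=5: queue=[G] q_used=0 → run G
t=6: queue=[G] q_used=1 → run G
t=7: queue=[G] q_used=2 → run G
t=8: (idle)
t=9: (idle)
t=10: (idle)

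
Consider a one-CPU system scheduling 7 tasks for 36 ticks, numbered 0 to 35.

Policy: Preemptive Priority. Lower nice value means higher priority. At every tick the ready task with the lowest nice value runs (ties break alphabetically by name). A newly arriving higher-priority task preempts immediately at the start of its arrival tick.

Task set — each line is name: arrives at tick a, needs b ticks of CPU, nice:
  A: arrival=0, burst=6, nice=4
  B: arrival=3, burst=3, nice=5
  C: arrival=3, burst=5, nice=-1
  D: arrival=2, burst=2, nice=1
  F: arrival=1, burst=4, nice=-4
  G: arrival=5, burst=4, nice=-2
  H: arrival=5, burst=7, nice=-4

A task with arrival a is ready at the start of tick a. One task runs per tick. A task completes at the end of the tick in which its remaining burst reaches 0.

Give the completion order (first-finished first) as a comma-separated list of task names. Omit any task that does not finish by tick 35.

t=0: ready={A} → run A
t=1: ready={A,F} → run F
t=2: ready={A,D,F} → run F
t=3: ready={A,B,C,D,F} → run F
t=4: ready={A,B,C,D,F} → run F
t=5: ready={A,B,C,D,G,H} → run H
t=6: ready={A,B,C,D,G,H} → run H
t=7: ready={A,B,C,D,G,H} → run H
t=8: ready={A,B,C,D,G,H} → run H
t=9: ready={A,B,C,D,G,H} → run H
t=10: ready={A,B,C,D,G,H} → run H
t=11: ready={A,B,C,D,G,H} → run H
t=12: ready={A,B,C,D,G} → run G
t=13: ready={A,B,C,D,G} → run G
t=14: ready={A,B,C,D,G} → run G
t=15: ready={A,B,C,D,G} → run G
t=16: ready={A,B,C,D} → run C
t=17: ready={A,B,C,D} → run C
t=18: ready={A,B,C,D} → run C
t=19: ready={A,B,C,D} → run C
t=20: ready={A,B,C,D} → run C
t=21: ready={A,B,D} → run D
t=22: ready={A,B,D} → run D
t=23: ready={A,B} → run A
t=24: ready={A,B} → run A
t=25: ready={A,B} → run A
t=26: ready={A,B} → run A
t=27: ready={A,B} → run A
t=28: ready={B} → run B
t=29: ready={B} → run B
t=30: ready={B} → run B
t=31: (idle)
t=32: (idle)
t=33: (idle)
t=34: (idle)
t=35: (idle)

completion order = F, H, G, C, D, A, B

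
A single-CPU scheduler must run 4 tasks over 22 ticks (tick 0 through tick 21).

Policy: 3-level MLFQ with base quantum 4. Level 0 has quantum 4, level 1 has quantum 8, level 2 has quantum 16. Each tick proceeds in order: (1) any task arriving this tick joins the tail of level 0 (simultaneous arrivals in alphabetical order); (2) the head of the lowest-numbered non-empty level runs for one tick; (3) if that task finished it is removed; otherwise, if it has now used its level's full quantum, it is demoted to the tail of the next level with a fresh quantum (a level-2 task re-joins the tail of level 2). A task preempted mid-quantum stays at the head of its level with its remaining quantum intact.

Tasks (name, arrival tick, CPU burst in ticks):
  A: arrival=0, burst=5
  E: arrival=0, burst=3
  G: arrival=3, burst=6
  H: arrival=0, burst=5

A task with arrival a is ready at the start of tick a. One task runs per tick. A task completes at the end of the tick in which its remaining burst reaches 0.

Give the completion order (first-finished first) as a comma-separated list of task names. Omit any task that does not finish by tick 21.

t=0: L0/L1/L2 = AEH/-/- → run A
t=1: L0/L1/L2 = AEH/-/- → run A
t=2: L0/L1/L2 = AEH/-/- → run A
t=3: L0/L1/L2 = AEHG/-/- → run A
t=4: L0/L1/L2 = EHG/A/- → run E
t=5: L0/L1/L2 = EHG/A/- → run E
t=6: L0/L1/L2 = EHG/A/- → run E
t=7: L0/L1/L2 = HG/A/- → run H
t=8: L0/L1/L2 = HG/A/- → run H
t=9: L0/L1/L2 = HG/A/- → run H
t=10: L0/L1/L2 = HG/A/- → run H
t=11: L0/L1/L2 = G/AH/- → run G
t=12: L0/L1/L2 = G/AH/- → run G
t=13: L0/L1/L2 = G/AH/- → run G
t=14: L0/L1/L2 = G/AH/- → run G
t=15: L0/L1/L2 = -/AHG/- → run A
t=16: L0/L1/L2 = -/HG/- → run H
t=17: L0/L1/L2 = -/G/- → run G
t=18: L0/L1/L2 = -/G/- → run G
t=19: (idle)
t=20: (idle)
t=21: (idle)

completion order = E, A, H, G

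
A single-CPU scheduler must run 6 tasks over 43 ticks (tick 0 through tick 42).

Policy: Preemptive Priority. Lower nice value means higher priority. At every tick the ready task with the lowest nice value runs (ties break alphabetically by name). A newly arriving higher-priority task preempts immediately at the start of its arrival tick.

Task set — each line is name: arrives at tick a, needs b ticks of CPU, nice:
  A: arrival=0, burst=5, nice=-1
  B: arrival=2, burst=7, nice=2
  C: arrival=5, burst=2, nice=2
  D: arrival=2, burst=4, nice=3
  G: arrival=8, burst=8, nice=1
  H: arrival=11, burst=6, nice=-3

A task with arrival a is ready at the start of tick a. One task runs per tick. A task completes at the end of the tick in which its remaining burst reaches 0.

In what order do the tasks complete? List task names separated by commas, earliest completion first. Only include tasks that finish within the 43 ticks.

t=0: ready={A} → run A
t=1: ready={A} → run A
t=2: ready={A,B,D} → run A
t=3: ready={A,B,D} → run A
t=4: ready={A,B,D} → run A
t=5: ready={B,C,D} → run B
t=6: ready={B,C,D} → run B
t=7: ready={B,C,D} → run B
t=8: ready={B,C,D,G} → run G
t=9: ready={B,C,D,G} → run G
t=10: ready={B,C,D,G} → run G
t=11: ready={B,C,D,G,H} → run H
t=12: ready={B,C,D,G,H} → run H
t=13: ready={B,C,D,G,H} → run H
t=14: ready={B,C,D,G,H} → run H
t=15: ready={B,C,D,G,H} → run H
t=16: ready={B,C,D,G,H} → run H
t=17: ready={B,C,D,G} → run G
t=18: ready={B,C,D,G} → run G
t=19: ready={B,C,D,G} → run G
t=20: ready={B,C,D,G} → run G
t=21: ready={B,C,D,G} → run G
t=22: ready={B,C,D} → run B
t=23: ready={B,C,D} → run B
t=24: ready={B,C,D} → run B
t=25: ready={B,C,D} → run B
t=26: ready={C,D} → run C
t=27: ready={C,D} → run C
t=28: ready={D} → run D
t=29: ready={D} → run D
t=30: ready={D} → run D
t=31: ready={D} → run D
t=32: (idle)
t=33: (idle)
t=34: (idle)
t=35: (idle)
t=36: (idle)
t=37: (idle)
t=38: (idle)
t=39: (idle)
t=40: (idle)
t=41: (idle)
t=42: (idle)

completion order = A, H, G, B, C, D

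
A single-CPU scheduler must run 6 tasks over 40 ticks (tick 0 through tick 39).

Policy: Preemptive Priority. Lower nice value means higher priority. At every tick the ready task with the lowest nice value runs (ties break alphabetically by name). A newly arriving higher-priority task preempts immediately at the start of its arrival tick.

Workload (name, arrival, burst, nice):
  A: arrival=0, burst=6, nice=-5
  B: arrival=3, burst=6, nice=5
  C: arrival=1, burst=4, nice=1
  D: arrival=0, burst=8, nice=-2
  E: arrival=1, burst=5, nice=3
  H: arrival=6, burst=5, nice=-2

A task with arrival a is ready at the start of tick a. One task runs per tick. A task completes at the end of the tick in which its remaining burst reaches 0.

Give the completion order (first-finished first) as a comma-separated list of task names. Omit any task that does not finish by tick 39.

t=0: ready={A,D} → run A
t=1: ready={A,C,D,E} → run A
t=2: ready={A,C,D,E} → run A
t=3: ready={A,B,C,D,E} → run A
t=4: ready={A,B,C,D,E} → run A
t=5: ready={A,B,C,D,E} → run A
t=6: ready={B,C,D,E,H} → run D
t=7: ready={B,C,D,E,H} → run D
t=8: ready={B,C,D,E,H} → run D
t=9: ready={B,C,D,E,H} → run D
t=10: ready={B,C,D,E,H} → run D
t=11: ready={B,C,D,E,H} → run D
t=12: ready={B,C,D,E,H} → run D
t=13: ready={B,C,D,E,H} → run D
t=14: ready={B,C,E,H} → run H
t=15: ready={B,C,E,H} → run H
t=16: ready={B,C,E,H} → run H
t=17: ready={B,C,E,H} → run H
t=18: ready={B,C,E,H} → run H
t=19: ready={B,C,E} → run C
t=20: ready={B,C,E} → run C
t=21: ready={B,C,E} → run C
t=22: ready={B,C,E} → run C
t=23: ready={B,E} → run E
t=24: ready={B,E} → run E
t=25: ready={B,E} → run E
t=26: ready={B,E} → run E
t=27: ready={B,E} → run E
t=28: ready={B} → run B
t=29: ready={B} → run B
t=30: ready={B} → run B
t=31: ready={B} → run B
t=32: ready={B} → run B
t=33: ready={B} → run B
t=34: (idle)
t=35: (idle)
t=36: (idle)
t=37: (idle)
t=38: (idle)
t=39: (idle)

completion order = A, D, H, C, E, B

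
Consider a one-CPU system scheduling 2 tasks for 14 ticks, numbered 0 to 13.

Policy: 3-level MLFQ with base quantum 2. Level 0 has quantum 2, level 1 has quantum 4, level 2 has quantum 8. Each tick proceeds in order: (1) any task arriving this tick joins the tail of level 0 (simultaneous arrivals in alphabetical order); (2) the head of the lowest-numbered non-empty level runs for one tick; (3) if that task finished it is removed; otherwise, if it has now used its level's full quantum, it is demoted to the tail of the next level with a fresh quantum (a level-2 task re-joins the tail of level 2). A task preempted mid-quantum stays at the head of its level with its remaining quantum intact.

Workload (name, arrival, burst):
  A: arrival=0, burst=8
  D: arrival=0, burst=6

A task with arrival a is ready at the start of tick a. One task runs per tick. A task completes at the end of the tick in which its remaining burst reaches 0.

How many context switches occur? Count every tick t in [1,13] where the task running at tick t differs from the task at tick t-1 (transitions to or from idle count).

context switches = 4

t=0: L0/L1/L2 = AD/-/- → run A
t=1: L0/L1/L2 = AD/-/- → run A
t=2: L0/L1/L2 = D/A/- → run D
t=3: L0/L1/L2 = D/A/- → run D
t=4: L0/L1/L2 = -/AD/- → run A
t=5: L0/L1/L2 = -/AD/- → run A
t=6: L0/L1/L2 = -/AD/- → run A
t=7: L0/L1/L2 = -/AD/- → run A
t=8: L0/L1/L2 = -/D/A → run D
t=9: L0/L1/L2 = -/D/A → run D
t=10: L0/L1/L2 = -/D/A → run D
t=11: L0/L1/L2 = -/D/A → run D
t=12: L0/L1/L2 = -/-/A → run A
t=13: L0/L1/L2 = -/-/A → run A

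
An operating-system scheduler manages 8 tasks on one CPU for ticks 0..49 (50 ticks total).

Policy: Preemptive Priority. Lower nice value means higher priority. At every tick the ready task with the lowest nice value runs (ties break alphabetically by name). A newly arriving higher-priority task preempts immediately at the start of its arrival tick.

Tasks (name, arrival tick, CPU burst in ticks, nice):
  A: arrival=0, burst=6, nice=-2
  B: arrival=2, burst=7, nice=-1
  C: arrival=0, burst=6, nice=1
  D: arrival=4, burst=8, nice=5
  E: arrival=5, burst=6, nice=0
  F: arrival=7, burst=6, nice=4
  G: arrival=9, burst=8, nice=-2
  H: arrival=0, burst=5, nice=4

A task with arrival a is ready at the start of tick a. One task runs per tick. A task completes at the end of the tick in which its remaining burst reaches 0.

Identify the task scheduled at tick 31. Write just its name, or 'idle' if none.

t=0: ready={A,C,H} → run A
t=1: ready={A,C,H} → run A
t=2: ready={A,B,C,H} → run A
t=3: ready={A,B,C,H} → run A
t=4: ready={A,B,C,D,H} → run A
t=5: ready={A,B,C,D,E,H} → run A
t=6: ready={B,C,D,E,H} → run B
t=7: ready={B,C,D,E,F,H} → run B
t=8: ready={B,C,D,E,F,H} → run B
t=9: ready={B,C,D,E,F,G,H} → run G
t=10: ready={B,C,D,E,F,G,H} → run G
t=11: ready={B,C,D,E,F,G,H} → run G
t=12: ready={B,C,D,E,F,G,H} → run G
t=13: ready={B,C,D,E,F,G,H} → run G
t=14: ready={B,C,D,E,F,G,H} → run G
t=15: ready={B,C,D,E,F,G,H} → run G
t=16: ready={B,C,D,E,F,G,H} → run G
t=17: ready={B,C,D,E,F,H} → run B
t=18: ready={B,C,D,E,F,H} → run B
t=19: ready={B,C,D,E,F,H} → run B
t=20: ready={B,C,D,E,F,H} → run B
t=21: ready={C,D,E,F,H} → run E
t=22: ready={C,D,E,F,H} → run E
t=23: ready={C,D,E,F,H} → run E
t=24: ready={C,D,E,F,H} → run E
t=25: ready={C,D,E,F,H} → run E
t=26: ready={C,D,E,F,H} → run E
t=27: ready={C,D,F,H} → run C
t=28: ready={C,D,F,H} → run C
t=29: ready={C,D,F,H} → run C
t=30: ready={C,D,F,H} → run C
t=31: ready={C,D,F,H} → run C
t=32: ready={C,D,F,H} → run C
t=33: ready={D,F,H} → run F
t=34: ready={D,F,H} → run F
t=35: ready={D,F,H} → run F
t=36: ready={D,F,H} → run F
t=37: ready={D,F,H} → run F
t=38: ready={D,F,H} → run F
t=39: ready={D,H} → run H
t=40: ready={D,H} → run H
t=41: ready={D,H} → run H
t=42: ready={D,H} → run H
t=43: ready={D,H} → run H
t=44: ready={D} → run D
t=45: ready={D} → run D
t=46: ready={D} → run D
t=47: ready={D} → run D
t=48: ready={D} → run D
t=49: ready={D} → run D

running at tick 31 = C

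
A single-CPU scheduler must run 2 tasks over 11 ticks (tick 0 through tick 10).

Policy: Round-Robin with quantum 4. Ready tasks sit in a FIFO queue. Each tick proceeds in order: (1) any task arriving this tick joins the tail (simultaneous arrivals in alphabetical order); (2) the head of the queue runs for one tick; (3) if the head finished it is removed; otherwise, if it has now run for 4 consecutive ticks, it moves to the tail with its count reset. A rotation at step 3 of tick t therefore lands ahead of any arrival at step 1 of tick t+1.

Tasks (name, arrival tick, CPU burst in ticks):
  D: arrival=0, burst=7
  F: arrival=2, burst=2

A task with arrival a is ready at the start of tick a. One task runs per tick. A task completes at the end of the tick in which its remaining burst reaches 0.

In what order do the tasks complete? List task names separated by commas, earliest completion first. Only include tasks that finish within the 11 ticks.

t=0: queue=[D] q_used=0 → run D
t=1: queue=[D] q_used=1 → run D
t=2: queue=[D,F] q_used=2 → run D
t=3: queue=[D,F] q_used=3 → run D
t=4: queue=[F,D] q_used=0 → run F
t=5: queue=[F,D] q_used=1 → run F
t=6: queue=[D] q_used=0 → run D
t=7: queue=[D] q_used=1 → run D
t=8: queue=[D] q_used=2 → run D
t=9: (idle)
t=10: (idle)

completion order = F, D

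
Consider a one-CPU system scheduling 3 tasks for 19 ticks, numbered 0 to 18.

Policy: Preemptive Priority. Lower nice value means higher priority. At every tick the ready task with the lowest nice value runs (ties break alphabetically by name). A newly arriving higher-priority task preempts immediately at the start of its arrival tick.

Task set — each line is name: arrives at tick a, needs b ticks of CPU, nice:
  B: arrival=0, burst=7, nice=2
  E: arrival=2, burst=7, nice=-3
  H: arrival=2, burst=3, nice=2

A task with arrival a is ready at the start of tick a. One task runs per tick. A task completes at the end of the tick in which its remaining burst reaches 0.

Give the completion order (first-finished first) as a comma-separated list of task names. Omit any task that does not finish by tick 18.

t=0: ready={B} → run B
t=1: ready={B} → run B
t=2: ready={B,E,H} → run E
t=3: ready={B,E,H} → run E
t=4: ready={B,E,H} → run E
t=5: ready={B,E,H} → run E
t=6: ready={B,E,H} → run E
t=7: ready={B,E,H} → run E
t=8: ready={B,E,H} → run E
t=9: ready={B,H} → run B
t=10: ready={B,H} → run B
t=11: ready={B,H} → run B
t=12: ready={B,H} → run B
t=13: ready={B,H} → run B
t=14: ready={H} → run H
t=15: ready={H} → run H
t=16: ready={H} → run H
t=17: (idle)
t=18: (idle)

completion order = E, B, H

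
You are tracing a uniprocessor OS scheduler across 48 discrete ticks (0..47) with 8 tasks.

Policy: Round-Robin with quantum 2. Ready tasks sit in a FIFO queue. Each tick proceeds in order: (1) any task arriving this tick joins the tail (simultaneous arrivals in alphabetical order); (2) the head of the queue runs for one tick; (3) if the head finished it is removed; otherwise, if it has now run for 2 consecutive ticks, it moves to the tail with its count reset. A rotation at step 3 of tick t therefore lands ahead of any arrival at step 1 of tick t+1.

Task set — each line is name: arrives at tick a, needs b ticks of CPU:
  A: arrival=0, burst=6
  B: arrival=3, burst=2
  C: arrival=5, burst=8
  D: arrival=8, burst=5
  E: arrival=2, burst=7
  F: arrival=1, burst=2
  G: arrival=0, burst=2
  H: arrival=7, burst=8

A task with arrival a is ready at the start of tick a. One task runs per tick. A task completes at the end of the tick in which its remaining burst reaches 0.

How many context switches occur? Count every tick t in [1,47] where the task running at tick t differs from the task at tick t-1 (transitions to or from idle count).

context switches = 21

t=0: queue=[A,G] q_used=0 → run A
t=1: queue=[A,G,F] q_used=1 → run A
t=2: queue=[G,F,A,E] q_used=0 → run G
t=3: queue=[G,F,A,E,B] q_used=1 → run G
t=4: queue=[F,A,E,B] q_used=0 → run F
t=5: queue=[F,A,E,B,C] q_used=1 → run F
t=6: queue=[A,E,B,C] q_used=0 → run A
t=7: queue=[A,E,B,C,H] q_used=1 → run A
t=8: queue=[E,B,C,H,A,D] q_used=0 → run E
t=9: queue=[E,B,C,H,A,D] q_used=1 → run E
t=10: queue=[B,C,H,A,D,E] q_used=0 → run B
t=11: queue=[B,C,H,A,D,E] q_used=1 → run B
t=12: queue=[C,H,A,D,E] q_used=0 → run C
t=13: queue=[C,H,A,D,E] q_used=1 → run C
t=14: queue=[H,A,D,E,C] q_used=0 → run H
t=15: queue=[H,A,D,E,C] q_used=1 → run H
t=16: queue=[A,D,E,C,H] q_used=0 → run A
t=17: queue=[A,D,E,C,H] q_used=1 → run A
t=18: queue=[D,E,C,H] q_used=0 → run D
t=19: queue=[D,E,C,H] q_used=1 → run D
t=20: queue=[E,C,H,D] q_used=0 → run E
t=21: queue=[E,C,H,D] q_used=1 → run E
t=22: queue=[C,H,D,E] q_used=0 → run C
t=23: queue=[C,H,D,E] q_used=1 → run C
t=24: queue=[H,D,E,C] q_used=0 → run H
t=25: queue=[H,D,E,C] q_used=1 → run H
t=26: queue=[D,E,C,H] q_used=0 → run D
t=27: queue=[D,E,C,H] q_used=1 → run D
t=28: queue=[E,C,H,D] q_used=0 → run E
t=29: queue=[E,C,H,D] q_used=1 → run E
t=30: queue=[C,H,D,E] q_used=0 → run C
t=31: queue=[C,H,D,E] q_used=1 → run C
t=32: queue=[H,D,E,C] q_used=0 → run H
t=33: queue=[H,D,E,C] q_used=1 → run H
t=34: queue=[D,E,C,H] q_used=0 → run D
t=35: queue=[E,C,H] q_used=0 → run E
t=36: queue=[C,H] q_used=0 → run C
t=37: queue=[C,H] q_used=1 → run C
t=38: queue=[H] q_used=0 → run H
t=39: queue=[H] q_used=1 → run H
t=40: (idle)
t=41: (idle)
t=42: (idle)
t=43: (idle)
t=44: (idle)
t=45: (idle)
t=46: (idle)
t=47: (idle)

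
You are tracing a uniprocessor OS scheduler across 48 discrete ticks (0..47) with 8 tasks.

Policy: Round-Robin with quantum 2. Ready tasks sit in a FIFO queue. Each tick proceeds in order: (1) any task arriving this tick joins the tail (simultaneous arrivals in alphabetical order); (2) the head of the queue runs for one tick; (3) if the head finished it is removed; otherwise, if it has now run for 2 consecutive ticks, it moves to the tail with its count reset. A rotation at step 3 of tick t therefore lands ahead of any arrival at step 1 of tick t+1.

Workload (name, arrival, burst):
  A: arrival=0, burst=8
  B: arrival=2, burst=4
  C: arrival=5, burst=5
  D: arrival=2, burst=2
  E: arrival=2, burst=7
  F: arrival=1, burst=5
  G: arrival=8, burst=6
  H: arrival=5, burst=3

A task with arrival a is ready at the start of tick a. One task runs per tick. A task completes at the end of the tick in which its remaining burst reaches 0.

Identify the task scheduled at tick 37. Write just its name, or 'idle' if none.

running at tick 37 = G

t=0: queue=[A] q_used=0 → run A
t=1: queue=[A,F] q_used=1 → run A
t=2: queue=[F,A,B,D,E] q_used=0 → run F
t=3: queue=[F,A,B,D,E] q_used=1 → run F
t=4: queue=[A,B,D,E,F] q_used=0 → run A
t=5: queue=[A,B,D,E,F,C,H] q_used=1 → run A
t=6: queue=[B,D,E,F,C,H,A] q_used=0 → run B
t=7: queue=[B,D,E,F,C,H,A] q_used=1 → run B
t=8: queue=[D,E,F,C,H,A,B,G] q_used=0 → run D
t=9: queue=[D,E,F,C,H,A,B,G] q_used=1 → run D
t=10: queue=[E,F,C,H,A,B,G] q_used=0 → run E
t=11: queue=[E,F,C,H,A,B,G] q_used=1 → run E
t=12: queue=[F,C,H,A,B,G,E] q_used=0 → run F
t=13: queue=[F,C,H,A,B,G,E] q_used=1 → run F
t=14: queue=[C,H,A,B,G,E,F] q_used=0 → run C
t=15: queue=[C,H,A,B,G,E,F] q_used=1 → run C
t=16: queue=[H,A,B,G,E,F,C] q_used=0 → run H
t=17: queue=[H,A,B,G,E,F,C] q_used=1 → run H
t=18: queue=[A,B,G,E,F,C,H] q_used=0 → run A
t=19: queue=[A,B,G,E,F,C,H] q_used=1 → run A
t=20: queue=[B,G,E,F,C,H,A] q_used=0 → run B
t=21: queue=[B,G,E,F,C,H,A] q_used=1 → run B
t=22: queue=[G,E,F,C,H,A] q_used=0 → run G
t=23: queue=[G,E,F,C,H,A] q_used=1 → run G
t=24: queue=[E,F,C,H,A,G] q_used=0 → run E
t=25: queue=[E,F,C,H,A,G] q_used=1 → run E
t=26: queue=[F,C,H,A,G,E] q_used=0 → run F
t=27: queue=[C,H,A,G,E] q_used=0 → run C
t=28: queue=[C,H,A,G,E] q_used=1 → run C
t=29: queue=[H,A,G,E,C] q_used=0 → run H
t=30: queue=[A,G,E,C] q_used=0 → run A
t=31: queue=[A,G,E,C] q_used=1 → run A
t=32: queue=[G,E,C] q_used=0 → run G
t=33: queue=[G,E,C] q_used=1 → run G
t=34: queue=[E,C,G] q_used=0 → run E
t=35: queue=[E,C,G] q_used=1 → run E
t=36: queue=[C,G,E] q_used=0 → run C
t=37: queue=[G,E] q_used=0 → run G
t=38: queue=[G,E] q_used=1 → run G
t=39: queue=[E] q_used=0 → run E
t=40: (idle)
t=41: (idle)
t=42: (idle)
t=43: (idle)
t=44: (idle)
t=45: (idle)
t=46: (idle)
t=47: (idle)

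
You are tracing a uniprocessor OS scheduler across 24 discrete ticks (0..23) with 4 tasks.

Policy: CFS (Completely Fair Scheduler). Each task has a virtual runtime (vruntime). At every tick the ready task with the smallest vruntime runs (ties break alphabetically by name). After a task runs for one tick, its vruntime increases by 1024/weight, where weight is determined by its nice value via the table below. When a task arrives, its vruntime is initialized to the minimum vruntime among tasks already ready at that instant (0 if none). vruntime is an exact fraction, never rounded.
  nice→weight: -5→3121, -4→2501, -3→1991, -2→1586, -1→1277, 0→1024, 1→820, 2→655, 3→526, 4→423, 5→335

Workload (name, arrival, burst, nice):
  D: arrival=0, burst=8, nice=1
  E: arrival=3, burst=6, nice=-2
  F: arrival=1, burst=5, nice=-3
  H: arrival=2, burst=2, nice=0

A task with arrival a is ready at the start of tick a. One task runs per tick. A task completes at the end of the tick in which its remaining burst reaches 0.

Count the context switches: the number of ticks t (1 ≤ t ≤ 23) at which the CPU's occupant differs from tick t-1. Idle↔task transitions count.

context switches = 16

t=0: vr[D=0] → run D
t=1: vr[D=256/205 F=256/205] → run D
t=2: vr[D=512/205 F=256/205 H=256/205] → run F
t=3: vr[D=512/205 E=256/205 F=719616/408155 H=256/205] → run E
t=4: vr[D=512/205 E=307968/162565 F=719616/408155 H=256/205] → run H
t=5: vr[D=512/205 E=307968/162565 F=719616/408155 H=461/205] → run F
t=6: vr[D=512/205 E=307968/162565 F=929536/408155 H=461/205] → run E
t=7: vr[D=512/205 E=412928/162565 F=929536/408155 H=461/205] → run H
t=8: vr[D=512/205 E=412928/162565 F=929536/408155] → run F
t=9: vr[D=512/205 E=412928/162565 F=1139456/408155] → run D
t=10: vr[D=768/205 E=412928/162565 F=1139456/408155] → run E
t=11: vr[D=768/205 E=517888/162565 F=1139456/408155] → run F
t=12: vr[D=768/205 E=517888/162565 F=1349376/408155] → run E
t=13: vr[D=768/205 E=622848/162565 F=1349376/408155] → run F
t=14: vr[D=768/205 E=622848/162565] → run D
t=15: vr[D=1024/205 E=622848/162565] → run E
t=16: vr[D=1024/205 E=727808/162565] → run E
t=17: vr[D=1024/205] → run D
t=18: vr[D=256/41] → run D
t=19: vr[D=1536/205] → run D
t=20: vr[D=1792/205] → run D
t=21: (idle)
t=22: (idle)
t=23: (idle)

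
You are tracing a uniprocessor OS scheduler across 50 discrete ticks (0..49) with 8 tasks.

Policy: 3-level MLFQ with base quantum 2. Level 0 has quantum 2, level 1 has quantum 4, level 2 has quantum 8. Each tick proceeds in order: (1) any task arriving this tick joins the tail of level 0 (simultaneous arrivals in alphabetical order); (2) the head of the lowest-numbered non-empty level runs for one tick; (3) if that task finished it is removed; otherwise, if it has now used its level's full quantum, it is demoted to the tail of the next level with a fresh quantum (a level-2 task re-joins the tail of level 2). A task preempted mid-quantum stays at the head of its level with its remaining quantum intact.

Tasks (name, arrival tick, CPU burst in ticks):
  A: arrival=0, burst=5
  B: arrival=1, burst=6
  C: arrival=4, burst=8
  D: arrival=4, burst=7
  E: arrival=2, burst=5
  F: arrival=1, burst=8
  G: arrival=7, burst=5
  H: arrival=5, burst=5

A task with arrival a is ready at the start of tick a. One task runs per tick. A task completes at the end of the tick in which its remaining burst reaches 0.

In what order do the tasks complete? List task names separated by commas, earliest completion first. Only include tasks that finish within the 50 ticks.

t=0: L0/L1/L2 = A/-/- → run A
t=1: L0/L1/L2 = ABF/-/- → run A
t=2: L0/L1/L2 = BFE/A/- → run B
t=3: L0/L1/L2 = BFE/A/- → run B
t=4: L0/L1/L2 = FECD/AB/- → run F
t=5: L0/L1/L2 = FECDH/AB/- → run F
t=6: L0/L1/L2 = ECDH/ABF/- → run E
t=7: L0/L1/L2 = ECDHG/ABF/- → run E
t=8: L0/L1/L2 = CDHG/ABFE/- → run C
t=9: L0/L1/L2 = CDHG/ABFE/- → run C
t=10: L0/L1/L2 = DHG/ABFEC/- → run D
t=11: L0/L1/L2 = DHG/ABFEC/- → run D
t=12: L0/L1/L2 = HG/ABFECD/- → run H
t=13: L0/L1/L2 = HG/ABFECD/- → run H
t=14: L0/L1/L2 = G/ABFECDH/- → run G
t=15: L0/L1/L2 = G/ABFECDH/- → run G
t=16: L0/L1/L2 = -/ABFECDHG/- → run A
t=17: L0/L1/L2 = -/ABFECDHG/- → run A
t=18: L0/L1/L2 = -/ABFECDHG/- → run A
t=19: L0/L1/L2 = -/BFECDHG/- → run B
t=20: L0/L1/L2 = -/BFECDHG/- → run B
t=21: L0/L1/L2 = -/BFECDHG/- → run B
t=22: L0/L1/L2 = -/BFECDHG/- → run B
t=23: L0/L1/L2 = -/FECDHG/- → run F
t=24: L0/L1/L2 = -/FECDHG/- → run F
t=25: L0/L1/L2 = -/FECDHG/- → run F
t=26: L0/L1/L2 = -/FECDHG/- → run F
t=27: L0/L1/L2 = -/ECDHG/F → run E
t=28: L0/L1/L2 = -/ECDHG/F → run E
t=29: L0/L1/L2 = -/ECDHG/F → run E
t=30: L0/L1/L2 = -/CDHG/F → run C
t=31: L0/L1/L2 = -/CDHG/F → run C
t=32: L0/L1/L2 = -/CDHG/F → run C
t=33: L0/L1/L2 = -/CDHG/F → run C
t=34: L0/L1/L2 = -/DHG/FC → run D
t=35: L0/L1/L2 = -/DHG/FC → run D
t=36: L0/L1/L2 = -/DHG/FC → run D
t=37: L0/L1/L2 = -/DHG/FC → run D
t=38: L0/L1/L2 = -/HG/FCD → run H
t=39: L0/L1/L2 = -/HG/FCD → run H
t=40: L0/L1/L2 = -/HG/FCD → run H
t=41: L0/L1/L2 = -/G/FCD → run G
t=42: L0/L1/L2 = -/G/FCD → run G
t=43: L0/L1/L2 = -/G/FCD → run G
t=44: L0/L1/L2 = -/-/FCD → run F
t=45: L0/L1/L2 = -/-/FCD → run F
t=46: L0/L1/L2 = -/-/CD → run C
t=47: L0/L1/L2 = -/-/CD → run C
t=48: L0/L1/L2 = -/-/D → run D
t=49: (idle)

completion order = A, B, E, H, G, F, C, D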